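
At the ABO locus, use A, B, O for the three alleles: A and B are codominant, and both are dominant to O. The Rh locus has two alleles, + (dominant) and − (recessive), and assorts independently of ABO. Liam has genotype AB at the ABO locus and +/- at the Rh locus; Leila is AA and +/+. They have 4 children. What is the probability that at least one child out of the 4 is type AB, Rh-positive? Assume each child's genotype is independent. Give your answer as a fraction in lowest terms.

ABO cross AB × AA → 1/2 A, 1/2 AB.
Rh cross +/- × +/+ → 1 Rh+; so P(type AB, Rh-positive) = 1/2 × 1 = 1/2 per child.
P(none) = (1/2)^4 = 1/16; P(at least one) = 1 − 1/16 = 15/16.

15/16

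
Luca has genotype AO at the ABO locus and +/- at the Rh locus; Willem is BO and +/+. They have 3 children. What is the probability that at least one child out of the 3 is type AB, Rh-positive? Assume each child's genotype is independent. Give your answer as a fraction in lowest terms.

37/64

ABO cross AO × BO → 1/4 O, 1/4 A, 1/4 B, 1/4 AB.
Rh cross +/- × +/+ → 1 Rh+; so P(type AB, Rh-positive) = 1/4 × 1 = 1/4 per child.
P(none) = (3/4)^3 = 27/64; P(at least one) = 1 − 27/64 = 37/64.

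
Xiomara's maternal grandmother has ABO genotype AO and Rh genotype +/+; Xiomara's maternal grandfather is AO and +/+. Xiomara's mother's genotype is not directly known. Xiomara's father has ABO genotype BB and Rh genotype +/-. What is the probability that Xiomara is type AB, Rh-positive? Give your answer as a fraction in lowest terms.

Xiomara's mother's ABO genotype from AO × AO: 1/4 AA, 1/2 AO, 1/4 OO.
Crossing each possibility with the father BB and summing P(type AB): 1/4·1 + 1/2·1/2 + 1/4·0 = 1/2.
Similarly for Rh via the mother's Rh distribution: P(Rh+) = 1.
Independent loci: 1/2 × 1 = 1/2.

1/2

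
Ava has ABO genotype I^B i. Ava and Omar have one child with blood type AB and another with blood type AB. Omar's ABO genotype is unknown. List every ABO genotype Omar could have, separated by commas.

I^A I^A, I^A I^B, I^A i

For each candidate genotype of Omar, check whether crossing it with I^B i can produce every observed child phenotype.
  I^A I^A → possible child types {A, AB} ✓
  I^A I^B → possible child types {A, B, AB} ✓
  I^A i → possible child types {O, A, B, AB} ✓
  I^B I^B → possible child types {B} ✗
  I^B i → possible child types {O, B} ✗
  i i → possible child types {O, B} ✗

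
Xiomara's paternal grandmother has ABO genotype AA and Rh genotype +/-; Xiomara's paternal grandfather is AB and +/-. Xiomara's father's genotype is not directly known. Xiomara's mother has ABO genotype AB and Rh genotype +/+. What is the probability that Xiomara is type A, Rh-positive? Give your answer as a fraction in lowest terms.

Xiomara's father's ABO genotype from AA × AB: 1/2 AA, 1/2 AB.
Crossing each possibility with the mother AB and summing P(type A): 1/2·1/2 + 1/2·1/4 = 3/8.
Similarly for Rh via the father's Rh distribution: P(Rh+) = 1.
Independent loci: 3/8 × 1 = 3/8.

3/8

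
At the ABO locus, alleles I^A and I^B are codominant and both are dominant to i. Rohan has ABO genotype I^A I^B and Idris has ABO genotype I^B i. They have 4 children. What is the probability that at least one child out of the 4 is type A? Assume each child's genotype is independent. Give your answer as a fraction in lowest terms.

175/256

ABO cross I^A I^B × I^B i → 1/4 A, 1/2 B, 1/4 AB.
So P(type A) = 1/4 per child.
P(none) = (3/4)^4 = 81/256; P(at least one) = 1 − 81/256 = 175/256.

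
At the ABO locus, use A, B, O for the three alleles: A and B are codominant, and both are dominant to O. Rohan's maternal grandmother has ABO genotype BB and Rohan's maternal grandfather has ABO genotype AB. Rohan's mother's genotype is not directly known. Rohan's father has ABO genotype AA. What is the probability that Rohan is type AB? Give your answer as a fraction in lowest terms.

3/4

Rohan's mother's ABO genotype from BB × AB: 1/2 AB, 1/2 BB.
Crossing each possibility with the father AA and summing P(type AB): 1/2·1/2 + 1/2·1 = 3/4.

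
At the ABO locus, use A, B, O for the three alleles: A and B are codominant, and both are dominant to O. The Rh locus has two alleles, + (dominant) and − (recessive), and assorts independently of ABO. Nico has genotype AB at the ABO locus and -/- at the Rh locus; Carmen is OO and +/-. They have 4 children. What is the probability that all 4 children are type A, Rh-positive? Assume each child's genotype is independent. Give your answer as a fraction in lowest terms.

ABO cross AB × OO → 1/2 A, 1/2 B.
Rh cross -/- × +/- → 1/2 Rh+, 1/2 Rh-; so P(type A, Rh-positive) = 1/2 × 1/2 = 1/4 per child.
All 4 independent: (1/4)^4 = 1/256.

1/256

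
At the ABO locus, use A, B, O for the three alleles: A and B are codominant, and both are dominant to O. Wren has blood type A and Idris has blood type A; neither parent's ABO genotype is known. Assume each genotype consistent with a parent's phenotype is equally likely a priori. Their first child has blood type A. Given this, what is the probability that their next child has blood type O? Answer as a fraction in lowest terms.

1/20

Possible genotypes: Wren ∈ {AA, AO}; Idris ∈ {AA, AO}.
Weight each parental genotype pair by prior × P(type-A child):
  AA × AA: posterior weight 4/15; P(next child type O) = 0.
  AA × AO: posterior weight 4/15; P(next child type O) = 0.
  AO × AA: posterior weight 4/15; P(next child type O) = 0.
  AO × AO: posterior weight 1/5; P(next child type O) = 1/4.
Weighted sum = 1/20.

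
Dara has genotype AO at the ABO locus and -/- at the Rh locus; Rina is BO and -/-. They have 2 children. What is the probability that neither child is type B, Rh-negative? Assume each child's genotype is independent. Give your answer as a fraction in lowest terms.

9/16

ABO cross AO × BO → 1/4 O, 1/4 A, 1/4 B, 1/4 AB.
Rh cross -/- × -/- → 1 Rh-; so P(type B, Rh-negative) = 1/4 × 1 = 1/4 per child.
P(not type B, Rh-negative) = 3/4 for one child; (3/4)^2 = 9/16.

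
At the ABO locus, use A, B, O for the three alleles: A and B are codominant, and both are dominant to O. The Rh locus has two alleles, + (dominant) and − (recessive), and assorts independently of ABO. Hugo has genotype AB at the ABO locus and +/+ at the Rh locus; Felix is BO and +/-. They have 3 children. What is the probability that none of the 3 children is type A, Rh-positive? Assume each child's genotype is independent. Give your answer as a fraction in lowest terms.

27/64

ABO cross AB × BO → 1/4 A, 1/2 B, 1/4 AB.
Rh cross +/+ × +/- → 1 Rh+; so P(type A, Rh-positive) = 1/4 × 1 = 1/4 per child.
P(not type A, Rh-positive) = 3/4 for one child; (3/4)^3 = 27/64.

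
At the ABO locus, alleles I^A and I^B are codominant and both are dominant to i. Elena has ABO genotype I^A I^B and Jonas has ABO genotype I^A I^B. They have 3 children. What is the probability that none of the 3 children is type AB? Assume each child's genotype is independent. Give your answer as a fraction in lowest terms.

ABO cross I^A I^B × I^A I^B → 1/4 A, 1/4 B, 1/2 AB.
So P(type AB) = 1/2 per child.
P(not type AB) = 1/2 for one child; (1/2)^3 = 1/8.

1/8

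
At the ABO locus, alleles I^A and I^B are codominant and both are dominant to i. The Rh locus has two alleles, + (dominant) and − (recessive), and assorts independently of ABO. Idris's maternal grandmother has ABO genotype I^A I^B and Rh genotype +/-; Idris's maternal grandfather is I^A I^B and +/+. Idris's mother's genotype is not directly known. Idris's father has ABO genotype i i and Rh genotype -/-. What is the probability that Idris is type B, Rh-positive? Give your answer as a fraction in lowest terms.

3/8

Idris's mother's ABO genotype from I^A I^B × I^A I^B: 1/4 I^A I^A, 1/2 I^A I^B, 1/4 I^B I^B.
Crossing each possibility with the father i i and summing P(type B): 1/4·0 + 1/2·1/2 + 1/4·1 = 1/2.
Similarly for Rh via the mother's Rh distribution: P(Rh+) = 3/4.
Independent loci: 1/2 × 3/4 = 3/8.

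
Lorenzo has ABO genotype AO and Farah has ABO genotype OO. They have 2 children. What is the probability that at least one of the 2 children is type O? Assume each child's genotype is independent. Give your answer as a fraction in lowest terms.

3/4

ABO cross AO × OO → 1/2 O, 1/2 A.
So P(type O) = 1/2 per child.
P(none) = (1/2)^2 = 1/4; P(at least one) = 1 − 1/4 = 3/4.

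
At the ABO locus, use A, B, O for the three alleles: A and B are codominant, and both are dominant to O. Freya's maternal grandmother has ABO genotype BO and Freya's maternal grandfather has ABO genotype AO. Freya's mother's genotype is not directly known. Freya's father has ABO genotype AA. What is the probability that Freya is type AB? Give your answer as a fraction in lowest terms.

Freya's mother's ABO genotype from BO × AO: 1/4 AB, 1/4 AO, 1/4 BO, 1/4 OO.
Crossing each possibility with the father AA and summing P(type AB): 1/4·1/2 + 1/4·0 + 1/4·1/2 + 1/4·0 = 1/4.

1/4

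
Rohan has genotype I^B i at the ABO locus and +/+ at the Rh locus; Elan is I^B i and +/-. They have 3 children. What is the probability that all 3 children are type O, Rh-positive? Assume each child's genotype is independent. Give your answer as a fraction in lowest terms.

ABO cross I^B i × I^B i → 1/4 O, 3/4 B.
Rh cross +/+ × +/- → 1 Rh+; so P(type O, Rh-positive) = 1/4 × 1 = 1/4 per child.
All 3 independent: (1/4)^3 = 1/64.

1/64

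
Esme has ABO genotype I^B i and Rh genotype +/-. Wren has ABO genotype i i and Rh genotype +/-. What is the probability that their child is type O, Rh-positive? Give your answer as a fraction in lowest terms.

3/8

ABO cross I^B i × i i → offspring phenotypes: 1/2 O, 1/2 B.
Rh cross +/- × +/- → 3/4 Rh+, 1/4 Rh-.
Independent loci: P(type O, Rh-positive) = 1/2 × 3/4 = 3/8.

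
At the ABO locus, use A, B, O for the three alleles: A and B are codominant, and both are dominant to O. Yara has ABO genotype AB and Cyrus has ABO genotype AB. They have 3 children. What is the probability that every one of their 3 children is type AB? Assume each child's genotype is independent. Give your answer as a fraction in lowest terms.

1/8

ABO cross AB × AB → 1/4 A, 1/4 B, 1/2 AB.
So P(type AB) = 1/2 per child.
All 3 independent: (1/2)^3 = 1/8.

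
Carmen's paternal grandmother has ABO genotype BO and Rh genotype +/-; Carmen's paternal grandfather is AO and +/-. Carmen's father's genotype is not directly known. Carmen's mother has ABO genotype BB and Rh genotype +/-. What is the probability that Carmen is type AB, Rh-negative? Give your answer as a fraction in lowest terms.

Carmen's father's ABO genotype from BO × AO: 1/4 AB, 1/4 AO, 1/4 BO, 1/4 OO.
Crossing each possibility with the mother BB and summing P(type AB): 1/4·1/2 + 1/4·1/2 + 1/4·0 + 1/4·0 = 1/4.
Similarly for Rh via the father's Rh distribution: P(Rh-) = 1/4.
Independent loci: 1/4 × 1/4 = 1/16.

1/16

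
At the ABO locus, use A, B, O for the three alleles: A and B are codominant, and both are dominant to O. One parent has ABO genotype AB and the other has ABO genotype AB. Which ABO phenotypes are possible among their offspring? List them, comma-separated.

A, B, AB

Gametes from AB × AB give offspring ABO genotypes AA, AB, BB, i.e. phenotypes A, B, AB.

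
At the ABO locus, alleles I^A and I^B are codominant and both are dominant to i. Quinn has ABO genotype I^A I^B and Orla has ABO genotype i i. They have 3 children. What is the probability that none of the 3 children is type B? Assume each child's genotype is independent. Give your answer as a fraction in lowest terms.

1/8

ABO cross I^A I^B × i i → 1/2 A, 1/2 B.
So P(type B) = 1/2 per child.
P(not type B) = 1/2 for one child; (1/2)^3 = 1/8.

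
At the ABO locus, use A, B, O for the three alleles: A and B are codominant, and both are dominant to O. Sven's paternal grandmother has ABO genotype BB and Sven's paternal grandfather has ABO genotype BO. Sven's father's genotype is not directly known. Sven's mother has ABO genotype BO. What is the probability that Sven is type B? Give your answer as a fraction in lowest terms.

7/8

Sven's father's ABO genotype from BB × BO: 1/2 BB, 1/2 BO.
Crossing each possibility with the mother BO and summing P(type B): 1/2·1 + 1/2·3/4 = 7/8.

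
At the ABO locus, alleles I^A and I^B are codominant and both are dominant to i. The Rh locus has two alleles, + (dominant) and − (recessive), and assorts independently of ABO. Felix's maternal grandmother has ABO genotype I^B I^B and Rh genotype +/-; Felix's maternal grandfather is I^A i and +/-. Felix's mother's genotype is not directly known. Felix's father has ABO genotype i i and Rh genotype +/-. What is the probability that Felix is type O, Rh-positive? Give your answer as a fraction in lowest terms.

3/16

Felix's mother's ABO genotype from I^B I^B × I^A i: 1/2 I^A I^B, 1/2 I^B i.
Crossing each possibility with the father i i and summing P(type O): 1/2·0 + 1/2·1/2 = 1/4.
Similarly for Rh via the mother's Rh distribution: P(Rh+) = 3/4.
Independent loci: 1/4 × 3/4 = 3/16.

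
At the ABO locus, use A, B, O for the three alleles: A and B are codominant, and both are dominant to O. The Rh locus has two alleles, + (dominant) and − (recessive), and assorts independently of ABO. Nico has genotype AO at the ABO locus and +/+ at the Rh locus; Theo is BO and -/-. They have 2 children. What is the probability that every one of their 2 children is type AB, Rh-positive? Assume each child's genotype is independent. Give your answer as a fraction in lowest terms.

1/16

ABO cross AO × BO → 1/4 O, 1/4 A, 1/4 B, 1/4 AB.
Rh cross +/+ × -/- → 1 Rh+; so P(type AB, Rh-positive) = 1/4 × 1 = 1/4 per child.
All 2 independent: (1/4)^2 = 1/16.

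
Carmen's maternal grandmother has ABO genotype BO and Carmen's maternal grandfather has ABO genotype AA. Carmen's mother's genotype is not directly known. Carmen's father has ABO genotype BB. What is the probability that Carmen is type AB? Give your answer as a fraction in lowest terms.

1/2

Carmen's mother's ABO genotype from BO × AA: 1/2 AB, 1/2 AO.
Crossing each possibility with the father BB and summing P(type AB): 1/2·1/2 + 1/2·1/2 = 1/2.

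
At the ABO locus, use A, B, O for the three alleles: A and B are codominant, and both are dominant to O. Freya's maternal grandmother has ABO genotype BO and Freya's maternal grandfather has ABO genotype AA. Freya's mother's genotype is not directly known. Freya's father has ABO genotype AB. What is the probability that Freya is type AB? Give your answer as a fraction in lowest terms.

Freya's mother's ABO genotype from BO × AA: 1/2 AB, 1/2 AO.
Crossing each possibility with the father AB and summing P(type AB): 1/2·1/2 + 1/2·1/4 = 3/8.

3/8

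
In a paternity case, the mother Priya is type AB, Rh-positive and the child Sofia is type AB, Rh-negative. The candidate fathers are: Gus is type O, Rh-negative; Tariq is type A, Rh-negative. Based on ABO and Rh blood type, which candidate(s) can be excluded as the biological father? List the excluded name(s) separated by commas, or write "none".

Gus

A candidate is excluded only if no genotype consistent with his phenotype could produce a type AB, Rh-negative child with a type AB, Rh-positive mother.
Gus (type O, Rh-): no genotype consistent with that phenotype can produce a type-AB Rh- child with a type-AB mother.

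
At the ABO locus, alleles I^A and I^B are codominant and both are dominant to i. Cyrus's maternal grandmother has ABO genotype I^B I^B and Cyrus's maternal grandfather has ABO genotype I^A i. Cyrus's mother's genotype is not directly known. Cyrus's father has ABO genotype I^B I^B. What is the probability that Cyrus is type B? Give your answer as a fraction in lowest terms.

3/4

Cyrus's mother's ABO genotype from I^B I^B × I^A i: 1/2 I^A I^B, 1/2 I^B i.
Crossing each possibility with the father I^B I^B and summing P(type B): 1/2·1/2 + 1/2·1 = 3/4.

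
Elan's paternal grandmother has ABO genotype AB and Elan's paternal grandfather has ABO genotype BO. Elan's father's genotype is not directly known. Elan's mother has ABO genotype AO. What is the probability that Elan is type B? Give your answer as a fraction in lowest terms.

Elan's father's ABO genotype from AB × BO: 1/4 AB, 1/4 AO, 1/4 BB, 1/4 BO.
Crossing each possibility with the mother AO and summing P(type B): 1/4·1/4 + 1/4·0 + 1/4·1/2 + 1/4·1/4 = 1/4.

1/4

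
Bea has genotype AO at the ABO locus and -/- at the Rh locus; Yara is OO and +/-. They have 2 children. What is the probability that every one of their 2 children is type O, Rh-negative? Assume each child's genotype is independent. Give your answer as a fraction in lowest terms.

ABO cross AO × OO → 1/2 O, 1/2 A.
Rh cross -/- × +/- → 1/2 Rh+, 1/2 Rh-; so P(type O, Rh-negative) = 1/2 × 1/2 = 1/4 per child.
All 2 independent: (1/4)^2 = 1/16.

1/16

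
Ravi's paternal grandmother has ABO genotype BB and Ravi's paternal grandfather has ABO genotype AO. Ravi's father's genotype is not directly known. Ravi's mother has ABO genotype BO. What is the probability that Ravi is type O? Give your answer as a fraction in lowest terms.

Ravi's father's ABO genotype from BB × AO: 1/2 AB, 1/2 BO.
Crossing each possibility with the mother BO and summing P(type O): 1/2·0 + 1/2·1/4 = 1/8.

1/8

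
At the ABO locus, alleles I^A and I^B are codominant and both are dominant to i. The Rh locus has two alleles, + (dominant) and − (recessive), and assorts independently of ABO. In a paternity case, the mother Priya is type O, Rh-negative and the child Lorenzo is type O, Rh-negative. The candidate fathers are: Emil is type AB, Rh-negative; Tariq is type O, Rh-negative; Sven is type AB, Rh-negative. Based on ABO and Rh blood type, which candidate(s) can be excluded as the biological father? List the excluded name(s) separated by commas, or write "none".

A candidate is excluded only if no genotype consistent with his phenotype could produce a type O, Rh-negative child with a type O, Rh-negative mother.
Emil (type AB, Rh-): no genotype consistent with that phenotype can produce a type-O Rh- child with a type-O mother.
Sven (type AB, Rh-): no genotype consistent with that phenotype can produce a type-O Rh- child with a type-O mother.

Emil, Sven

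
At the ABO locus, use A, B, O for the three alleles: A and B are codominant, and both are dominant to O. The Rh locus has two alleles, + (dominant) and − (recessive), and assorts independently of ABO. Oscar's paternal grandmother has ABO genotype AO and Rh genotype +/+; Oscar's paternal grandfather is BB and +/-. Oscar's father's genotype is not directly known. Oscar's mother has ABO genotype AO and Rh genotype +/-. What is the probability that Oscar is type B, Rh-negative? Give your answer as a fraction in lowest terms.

Oscar's father's ABO genotype from AO × BB: 1/2 AB, 1/2 BO.
Crossing each possibility with the mother AO and summing P(type B): 1/2·1/4 + 1/2·1/4 = 1/4.
Similarly for Rh via the father's Rh distribution: P(Rh-) = 1/8.
Independent loci: 1/4 × 1/8 = 1/32.

1/32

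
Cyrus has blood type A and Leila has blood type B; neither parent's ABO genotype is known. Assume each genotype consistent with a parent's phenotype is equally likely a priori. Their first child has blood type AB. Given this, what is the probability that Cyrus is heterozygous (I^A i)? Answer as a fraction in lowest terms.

Possible genotypes: Cyrus ∈ {I^A I^A, I^A i}; Leila ∈ {I^B I^B, I^B i}.
Weight each parental genotype pair by prior × P(type-AB child):
  I^A I^A × I^B I^B: posterior weight 4/9.
  I^A I^A × I^B i: posterior weight 2/9.
  I^A i × I^B I^B: posterior weight 2/9.
  I^A i × I^B i: posterior weight 1/9.
Sum the posterior weight over pairs where Cyrus is I^A i: 1/3.

1/3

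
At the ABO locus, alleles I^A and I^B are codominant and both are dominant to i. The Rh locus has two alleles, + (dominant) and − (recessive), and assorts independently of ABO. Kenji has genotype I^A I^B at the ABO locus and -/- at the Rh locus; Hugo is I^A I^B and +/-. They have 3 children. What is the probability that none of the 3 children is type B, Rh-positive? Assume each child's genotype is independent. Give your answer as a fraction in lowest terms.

ABO cross I^A I^B × I^A I^B → 1/4 A, 1/4 B, 1/2 AB.
Rh cross -/- × +/- → 1/2 Rh+, 1/2 Rh-; so P(type B, Rh-positive) = 1/4 × 1/2 = 1/8 per child.
P(not type B, Rh-positive) = 7/8 for one child; (7/8)^3 = 343/512.

343/512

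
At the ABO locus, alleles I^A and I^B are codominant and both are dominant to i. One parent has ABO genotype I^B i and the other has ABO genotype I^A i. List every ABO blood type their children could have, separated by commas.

Gametes from I^B i × I^A i give offspring ABO genotypes I^A I^B, I^A i, I^B i, i i, i.e. phenotypes O, A, B, AB.

O, A, B, AB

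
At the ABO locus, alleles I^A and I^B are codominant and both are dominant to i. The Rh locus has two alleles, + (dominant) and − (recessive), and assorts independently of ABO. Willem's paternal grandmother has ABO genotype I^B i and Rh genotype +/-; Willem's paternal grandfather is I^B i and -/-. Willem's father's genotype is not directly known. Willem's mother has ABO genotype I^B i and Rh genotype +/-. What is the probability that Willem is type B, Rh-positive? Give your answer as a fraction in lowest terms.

Willem's father's ABO genotype from I^B i × I^B i: 1/4 I^B I^B, 1/2 I^B i, 1/4 i i.
Crossing each possibility with the mother I^B i and summing P(type B): 1/4·1 + 1/2·3/4 + 1/4·1/2 = 3/4.
Similarly for Rh via the father's Rh distribution: P(Rh+) = 5/8.
Independent loci: 3/4 × 5/8 = 15/32.

15/32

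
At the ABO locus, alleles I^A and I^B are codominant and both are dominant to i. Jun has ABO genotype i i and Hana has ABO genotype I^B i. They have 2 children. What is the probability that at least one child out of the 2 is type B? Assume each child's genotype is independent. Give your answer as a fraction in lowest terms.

ABO cross i i × I^B i → 1/2 O, 1/2 B.
So P(type B) = 1/2 per child.
P(none) = (1/2)^2 = 1/4; P(at least one) = 1 − 1/4 = 3/4.

3/4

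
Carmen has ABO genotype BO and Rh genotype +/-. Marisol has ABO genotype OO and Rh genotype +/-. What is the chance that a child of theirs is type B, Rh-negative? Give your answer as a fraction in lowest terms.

1/8

ABO cross BO × OO → offspring phenotypes: 1/2 O, 1/2 B.
Rh cross +/- × +/- → 3/4 Rh+, 1/4 Rh-.
Independent loci: P(type B, Rh-negative) = 1/2 × 1/4 = 1/8.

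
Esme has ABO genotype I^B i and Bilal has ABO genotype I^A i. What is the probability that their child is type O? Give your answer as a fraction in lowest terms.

1/4

ABO cross I^B i × I^A i → offspring phenotypes: 1/4 O, 1/4 A, 1/4 B, 1/4 AB.
So P(type O) = 1/4.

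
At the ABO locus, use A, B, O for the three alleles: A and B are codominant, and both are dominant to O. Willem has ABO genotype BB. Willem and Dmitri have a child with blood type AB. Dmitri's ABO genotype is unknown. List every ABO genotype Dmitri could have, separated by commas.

For each candidate genotype of Dmitri, check whether crossing it with BB can produce every observed child phenotype.
  AA → possible child types {AB} ✓
  AB → possible child types {B, AB} ✓
  AO → possible child types {B, AB} ✓
  BB → possible child types {B} ✗
  BO → possible child types {B} ✗
  OO → possible child types {B} ✗

AA, AB, AO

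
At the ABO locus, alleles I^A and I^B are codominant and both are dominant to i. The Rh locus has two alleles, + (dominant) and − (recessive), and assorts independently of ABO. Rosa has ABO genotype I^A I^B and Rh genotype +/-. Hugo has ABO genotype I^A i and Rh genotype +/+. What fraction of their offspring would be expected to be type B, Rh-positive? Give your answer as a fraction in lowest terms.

ABO cross I^A I^B × I^A i → offspring phenotypes: 1/2 A, 1/4 B, 1/4 AB.
Rh cross +/- × +/+ → 1 Rh+.
Independent loci: P(type B, Rh-positive) = 1/4 × 1 = 1/4.

1/4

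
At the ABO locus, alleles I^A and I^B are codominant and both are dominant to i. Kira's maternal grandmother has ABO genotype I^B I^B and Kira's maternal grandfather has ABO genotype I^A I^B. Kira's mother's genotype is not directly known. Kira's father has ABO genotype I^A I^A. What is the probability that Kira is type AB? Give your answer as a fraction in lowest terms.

Kira's mother's ABO genotype from I^B I^B × I^A I^B: 1/2 I^A I^B, 1/2 I^B I^B.
Crossing each possibility with the father I^A I^A and summing P(type AB): 1/2·1/2 + 1/2·1 = 3/4.

3/4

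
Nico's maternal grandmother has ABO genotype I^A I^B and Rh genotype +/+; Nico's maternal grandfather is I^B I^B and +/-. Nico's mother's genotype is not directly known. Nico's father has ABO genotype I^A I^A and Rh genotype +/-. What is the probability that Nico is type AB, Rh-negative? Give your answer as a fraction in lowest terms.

3/32

Nico's mother's ABO genotype from I^A I^B × I^B I^B: 1/2 I^A I^B, 1/2 I^B I^B.
Crossing each possibility with the father I^A I^A and summing P(type AB): 1/2·1/2 + 1/2·1 = 3/4.
Similarly for Rh via the mother's Rh distribution: P(Rh-) = 1/8.
Independent loci: 3/4 × 1/8 = 3/32.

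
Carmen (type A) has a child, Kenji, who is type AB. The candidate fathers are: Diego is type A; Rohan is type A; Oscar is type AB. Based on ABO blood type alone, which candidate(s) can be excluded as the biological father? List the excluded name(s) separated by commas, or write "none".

Diego, Rohan

A candidate is excluded only if no genotype consistent with his phenotype could produce a type AB child with a type A mother.
Diego (type A): no genotype consistent with that phenotype can produce a type-AB child with a type-A mother.
Rohan (type A): no genotype consistent with that phenotype can produce a type-AB child with a type-A mother.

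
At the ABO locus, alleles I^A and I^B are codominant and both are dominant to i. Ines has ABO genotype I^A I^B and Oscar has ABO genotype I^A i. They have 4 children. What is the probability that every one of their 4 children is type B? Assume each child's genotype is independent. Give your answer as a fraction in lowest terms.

1/256

ABO cross I^A I^B × I^A i → 1/2 A, 1/4 B, 1/4 AB.
So P(type B) = 1/4 per child.
All 4 independent: (1/4)^4 = 1/256.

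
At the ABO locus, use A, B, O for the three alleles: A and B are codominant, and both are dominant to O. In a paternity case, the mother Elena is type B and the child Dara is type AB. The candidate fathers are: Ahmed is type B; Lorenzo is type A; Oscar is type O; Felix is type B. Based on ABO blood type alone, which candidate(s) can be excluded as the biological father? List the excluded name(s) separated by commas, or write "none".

A candidate is excluded only if no genotype consistent with his phenotype could produce a type AB child with a type B mother.
Ahmed (type B): no genotype consistent with that phenotype can produce a type-AB child with a type-B mother.
Oscar (type O): no genotype consistent with that phenotype can produce a type-AB child with a type-B mother.
Felix (type B): no genotype consistent with that phenotype can produce a type-AB child with a type-B mother.

Ahmed, Oscar, Felix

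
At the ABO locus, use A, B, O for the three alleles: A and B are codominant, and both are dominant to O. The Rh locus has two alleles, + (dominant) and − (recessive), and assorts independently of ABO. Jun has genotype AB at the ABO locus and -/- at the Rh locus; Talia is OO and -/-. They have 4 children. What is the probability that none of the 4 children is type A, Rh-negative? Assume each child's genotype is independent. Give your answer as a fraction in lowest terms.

1/16

ABO cross AB × OO → 1/2 A, 1/2 B.
Rh cross -/- × -/- → 1 Rh-; so P(type A, Rh-negative) = 1/2 × 1 = 1/2 per child.
P(not type A, Rh-negative) = 1/2 for one child; (1/2)^4 = 1/16.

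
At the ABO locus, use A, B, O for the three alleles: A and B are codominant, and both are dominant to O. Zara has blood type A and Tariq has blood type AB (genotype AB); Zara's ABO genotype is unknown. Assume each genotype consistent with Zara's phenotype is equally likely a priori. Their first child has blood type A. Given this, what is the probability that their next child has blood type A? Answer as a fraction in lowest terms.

1/2

Possible genotypes: Zara ∈ {AA, AO}; Tariq ∈ {AB}.
Weight each parental genotype pair by prior × P(type-A child):
  AA × AB: posterior weight 1/2; P(next child type A) = 1/2.
  AO × AB: posterior weight 1/2; P(next child type A) = 1/2.
Weighted sum = 1/2.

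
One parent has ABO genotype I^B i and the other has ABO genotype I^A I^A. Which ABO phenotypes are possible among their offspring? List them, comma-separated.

A, AB

Gametes from I^B i × I^A I^A give offspring ABO genotypes I^A I^B, I^A i, i.e. phenotypes A, AB.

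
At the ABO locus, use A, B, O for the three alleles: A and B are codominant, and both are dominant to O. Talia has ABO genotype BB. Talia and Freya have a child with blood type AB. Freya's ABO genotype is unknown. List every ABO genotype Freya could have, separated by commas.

For each candidate genotype of Freya, check whether crossing it with BB can produce every observed child phenotype.
  AA → possible child types {AB} ✓
  AB → possible child types {B, AB} ✓
  AO → possible child types {B, AB} ✓
  BB → possible child types {B} ✗
  BO → possible child types {B} ✗
  OO → possible child types {B} ✗

AA, AB, AO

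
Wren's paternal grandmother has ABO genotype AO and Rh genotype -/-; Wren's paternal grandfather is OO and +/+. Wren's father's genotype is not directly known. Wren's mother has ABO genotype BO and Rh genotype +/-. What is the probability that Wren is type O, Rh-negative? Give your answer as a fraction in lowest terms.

3/32

Wren's father's ABO genotype from AO × OO: 1/2 AO, 1/2 OO.
Crossing each possibility with the mother BO and summing P(type O): 1/2·1/4 + 1/2·1/2 = 3/8.
Similarly for Rh via the father's Rh distribution: P(Rh-) = 1/4.
Independent loci: 3/8 × 1/4 = 3/32.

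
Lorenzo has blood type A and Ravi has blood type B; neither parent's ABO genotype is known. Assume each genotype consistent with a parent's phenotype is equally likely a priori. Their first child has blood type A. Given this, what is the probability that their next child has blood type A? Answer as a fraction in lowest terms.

5/12

Possible genotypes: Lorenzo ∈ {AA, AO}; Ravi ∈ {BB, BO}.
Weight each parental genotype pair by prior × P(type-A child):
  AA × BO: posterior weight 2/3; P(next child type A) = 1/2.
  AO × BO: posterior weight 1/3; P(next child type A) = 1/4.
Weighted sum = 5/12.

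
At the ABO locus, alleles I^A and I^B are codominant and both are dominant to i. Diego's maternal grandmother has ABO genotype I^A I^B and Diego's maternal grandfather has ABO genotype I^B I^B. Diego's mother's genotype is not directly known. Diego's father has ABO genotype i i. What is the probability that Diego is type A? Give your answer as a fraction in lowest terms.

Diego's mother's ABO genotype from I^A I^B × I^B I^B: 1/2 I^A I^B, 1/2 I^B I^B.
Crossing each possibility with the father i i and summing P(type A): 1/2·1/2 + 1/2·0 = 1/4.

1/4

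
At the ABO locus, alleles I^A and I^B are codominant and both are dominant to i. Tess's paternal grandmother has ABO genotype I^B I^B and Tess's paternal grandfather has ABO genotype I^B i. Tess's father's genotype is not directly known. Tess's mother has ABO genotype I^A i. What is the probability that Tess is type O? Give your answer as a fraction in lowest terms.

1/8

Tess's father's ABO genotype from I^B I^B × I^B i: 1/2 I^B I^B, 1/2 I^B i.
Crossing each possibility with the mother I^A i and summing P(type O): 1/2·0 + 1/2·1/4 = 1/8.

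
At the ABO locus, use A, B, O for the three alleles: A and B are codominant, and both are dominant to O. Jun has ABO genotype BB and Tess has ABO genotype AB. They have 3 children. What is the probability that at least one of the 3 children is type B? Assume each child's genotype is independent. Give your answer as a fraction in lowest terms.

7/8

ABO cross BB × AB → 1/2 B, 1/2 AB.
So P(type B) = 1/2 per child.
P(none) = (1/2)^3 = 1/8; P(at least one) = 1 − 1/8 = 7/8.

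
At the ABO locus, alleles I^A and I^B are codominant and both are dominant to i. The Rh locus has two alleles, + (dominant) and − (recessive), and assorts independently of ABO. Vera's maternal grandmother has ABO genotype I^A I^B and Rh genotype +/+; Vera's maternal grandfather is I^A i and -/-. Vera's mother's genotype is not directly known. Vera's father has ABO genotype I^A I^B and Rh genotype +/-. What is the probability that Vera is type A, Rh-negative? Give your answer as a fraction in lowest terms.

3/32

Vera's mother's ABO genotype from I^A I^B × I^A i: 1/4 I^A I^A, 1/4 I^A I^B, 1/4 I^A i, 1/4 I^B i.
Crossing each possibility with the father I^A I^B and summing P(type A): 1/4·1/2 + 1/4·1/4 + 1/4·1/2 + 1/4·1/4 = 3/8.
Similarly for Rh via the mother's Rh distribution: P(Rh-) = 1/4.
Independent loci: 3/8 × 1/4 = 3/32.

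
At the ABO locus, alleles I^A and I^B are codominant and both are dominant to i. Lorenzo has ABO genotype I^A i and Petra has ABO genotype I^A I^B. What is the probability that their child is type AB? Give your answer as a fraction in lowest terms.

1/4

ABO cross I^A i × I^A I^B → offspring phenotypes: 1/2 A, 1/4 B, 1/4 AB.
So P(type AB) = 1/4.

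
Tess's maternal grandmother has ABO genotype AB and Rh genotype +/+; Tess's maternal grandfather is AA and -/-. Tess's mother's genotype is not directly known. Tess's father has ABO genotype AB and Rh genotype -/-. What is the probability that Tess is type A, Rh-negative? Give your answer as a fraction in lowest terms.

3/16

Tess's mother's ABO genotype from AB × AA: 1/2 AA, 1/2 AB.
Crossing each possibility with the father AB and summing P(type A): 1/2·1/2 + 1/2·1/4 = 3/8.
Similarly for Rh via the mother's Rh distribution: P(Rh-) = 1/2.
Independent loci: 3/8 × 1/2 = 3/16.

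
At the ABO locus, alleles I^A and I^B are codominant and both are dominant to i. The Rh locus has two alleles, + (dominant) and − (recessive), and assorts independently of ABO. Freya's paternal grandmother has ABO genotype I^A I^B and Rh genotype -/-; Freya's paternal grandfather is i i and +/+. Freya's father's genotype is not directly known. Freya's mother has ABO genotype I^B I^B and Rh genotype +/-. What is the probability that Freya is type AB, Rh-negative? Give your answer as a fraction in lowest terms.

1/16

Freya's father's ABO genotype from I^A I^B × i i: 1/2 I^A i, 1/2 I^B i.
Crossing each possibility with the mother I^B I^B and summing P(type AB): 1/2·1/2 + 1/2·0 = 1/4.
Similarly for Rh via the father's Rh distribution: P(Rh-) = 1/4.
Independent loci: 1/4 × 1/4 = 1/16.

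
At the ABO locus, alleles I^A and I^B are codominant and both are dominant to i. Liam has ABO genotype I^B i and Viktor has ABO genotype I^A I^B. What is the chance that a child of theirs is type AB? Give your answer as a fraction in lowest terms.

ABO cross I^B i × I^A I^B → offspring phenotypes: 1/4 A, 1/2 B, 1/4 AB.
So P(type AB) = 1/4.

1/4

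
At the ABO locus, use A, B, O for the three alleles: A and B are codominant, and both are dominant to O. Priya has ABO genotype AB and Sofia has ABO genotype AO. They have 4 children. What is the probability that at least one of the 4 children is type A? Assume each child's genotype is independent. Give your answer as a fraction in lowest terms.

15/16

ABO cross AB × AO → 1/2 A, 1/4 B, 1/4 AB.
So P(type A) = 1/2 per child.
P(none) = (1/2)^4 = 1/16; P(at least one) = 1 − 1/16 = 15/16.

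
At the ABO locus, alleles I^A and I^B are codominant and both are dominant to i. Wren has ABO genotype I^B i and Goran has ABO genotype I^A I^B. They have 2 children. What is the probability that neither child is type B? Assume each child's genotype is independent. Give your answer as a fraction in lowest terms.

1/4

ABO cross I^B i × I^A I^B → 1/4 A, 1/2 B, 1/4 AB.
So P(type B) = 1/2 per child.
P(not type B) = 1/2 for one child; (1/2)^2 = 1/4.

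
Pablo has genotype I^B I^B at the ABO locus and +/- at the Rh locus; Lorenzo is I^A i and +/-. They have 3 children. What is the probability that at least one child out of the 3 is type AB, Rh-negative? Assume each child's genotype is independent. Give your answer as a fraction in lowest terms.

ABO cross I^B I^B × I^A i → 1/2 B, 1/2 AB.
Rh cross +/- × +/- → 3/4 Rh+, 1/4 Rh-; so P(type AB, Rh-negative) = 1/2 × 1/4 = 1/8 per child.
P(none) = (7/8)^3 = 343/512; P(at least one) = 1 − 343/512 = 169/512.

169/512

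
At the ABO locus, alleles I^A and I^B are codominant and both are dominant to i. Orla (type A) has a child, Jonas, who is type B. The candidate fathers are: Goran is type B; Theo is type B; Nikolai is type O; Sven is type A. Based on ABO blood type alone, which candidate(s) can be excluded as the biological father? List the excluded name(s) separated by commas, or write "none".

A candidate is excluded only if no genotype consistent with his phenotype could produce a type B child with a type A mother.
Nikolai (type O): no genotype consistent with that phenotype can produce a type-B child with a type-A mother.
Sven (type A): no genotype consistent with that phenotype can produce a type-B child with a type-A mother.

Nikolai, Sven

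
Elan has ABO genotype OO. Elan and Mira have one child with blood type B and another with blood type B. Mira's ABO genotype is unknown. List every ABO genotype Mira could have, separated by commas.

For each candidate genotype of Mira, check whether crossing it with OO can produce every observed child phenotype.
  AA → possible child types {A} ✗
  AB → possible child types {A, B} ✓
  AO → possible child types {O, A} ✗
  BB → possible child types {B} ✓
  BO → possible child types {O, B} ✓
  OO → possible child types {O} ✗

AB, BB, BO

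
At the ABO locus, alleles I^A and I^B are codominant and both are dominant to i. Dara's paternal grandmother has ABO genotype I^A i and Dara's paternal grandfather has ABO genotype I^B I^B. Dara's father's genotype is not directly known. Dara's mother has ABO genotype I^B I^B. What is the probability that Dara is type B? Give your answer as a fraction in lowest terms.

Dara's father's ABO genotype from I^A i × I^B I^B: 1/2 I^A I^B, 1/2 I^B i.
Crossing each possibility with the mother I^B I^B and summing P(type B): 1/2·1/2 + 1/2·1 = 3/4.

3/4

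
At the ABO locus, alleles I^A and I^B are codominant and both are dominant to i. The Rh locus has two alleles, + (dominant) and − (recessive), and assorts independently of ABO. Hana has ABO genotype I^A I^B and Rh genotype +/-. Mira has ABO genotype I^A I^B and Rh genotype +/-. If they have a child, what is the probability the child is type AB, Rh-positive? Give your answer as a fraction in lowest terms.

ABO cross I^A I^B × I^A I^B → offspring phenotypes: 1/4 A, 1/4 B, 1/2 AB.
Rh cross +/- × +/- → 3/4 Rh+, 1/4 Rh-.
Independent loci: P(type AB, Rh-positive) = 1/2 × 3/4 = 3/8.

3/8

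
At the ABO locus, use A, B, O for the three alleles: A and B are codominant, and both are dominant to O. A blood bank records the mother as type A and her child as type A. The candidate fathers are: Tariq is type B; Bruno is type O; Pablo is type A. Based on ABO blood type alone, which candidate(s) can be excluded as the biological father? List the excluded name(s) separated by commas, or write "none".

A candidate is excluded only if no genotype consistent with his phenotype could produce a type A child with a type A mother.
Every candidate has at least one consistent genotype combination, so none can be excluded.

none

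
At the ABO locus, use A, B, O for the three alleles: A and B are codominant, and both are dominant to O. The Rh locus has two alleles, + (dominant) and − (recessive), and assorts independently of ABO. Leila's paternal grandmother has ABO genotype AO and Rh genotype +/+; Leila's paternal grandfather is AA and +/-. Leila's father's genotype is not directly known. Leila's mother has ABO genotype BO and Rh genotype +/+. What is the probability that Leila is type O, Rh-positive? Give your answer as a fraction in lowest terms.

1/8

Leila's father's ABO genotype from AO × AA: 1/2 AA, 1/2 AO.
Crossing each possibility with the mother BO and summing P(type O): 1/2·0 + 1/2·1/4 = 1/8.
Similarly for Rh via the father's Rh distribution: P(Rh+) = 1.
Independent loci: 1/8 × 1 = 1/8.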